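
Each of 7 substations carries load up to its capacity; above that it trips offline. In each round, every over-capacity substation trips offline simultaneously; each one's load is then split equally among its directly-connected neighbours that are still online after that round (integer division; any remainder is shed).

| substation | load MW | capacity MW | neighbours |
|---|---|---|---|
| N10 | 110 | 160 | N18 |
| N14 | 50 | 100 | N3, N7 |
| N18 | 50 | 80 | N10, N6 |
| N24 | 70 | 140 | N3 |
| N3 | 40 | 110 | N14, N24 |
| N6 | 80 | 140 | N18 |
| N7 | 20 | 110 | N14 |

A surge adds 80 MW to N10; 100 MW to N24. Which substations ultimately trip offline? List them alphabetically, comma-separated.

N10, N14, N18, N24, N3, N6, N7

Round 1 — N10 at 190 > 160; N24 at 170 > 140. N10, N24 trip offline.
  N10 sheds 190 MW to N18: 190 each.
    N18: 50+190 = 240 > 80
  N24 sheds 170 MW to N3: 170 each.
    N3: 40+170 = 210 > 110
Round 2 — N18, N3 trip offline.
  N18 sheds 240 MW to N6: 240 each.
    N6: 80+240 = 320 > 140
  N3 sheds 210 MW to N14: 210 each.
    N14: 50+210 = 260 > 100
Round 3 — N14, N6 trip offline.
  N14 sheds 260 MW to N7: 260 each.
    N7: 20+260 = 280 > 110
  N6 sheds 320 MW: no online neighbours, lost.
Round 4 — N7 trips offline.
  N7 sheds 280 MW: no online neighbours, lost.
No further trips.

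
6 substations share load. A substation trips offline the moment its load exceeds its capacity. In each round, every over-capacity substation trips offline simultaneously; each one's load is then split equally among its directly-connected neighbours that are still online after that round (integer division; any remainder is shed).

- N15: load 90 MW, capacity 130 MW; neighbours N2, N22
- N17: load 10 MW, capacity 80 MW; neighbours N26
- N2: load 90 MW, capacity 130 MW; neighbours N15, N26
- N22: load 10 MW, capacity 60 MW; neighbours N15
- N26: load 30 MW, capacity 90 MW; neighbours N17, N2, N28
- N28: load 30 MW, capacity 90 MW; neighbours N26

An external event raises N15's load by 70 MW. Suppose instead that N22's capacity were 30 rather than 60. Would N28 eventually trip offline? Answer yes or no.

With N22's capacity at 30:
Round 1 — N15 at 160 > 130. N15 trips offline.
  N15 sheds 160 MW to N2, N22: 80 each.
    N2: 90+80 = 170 > 130
    N22: 10+80 = 90 > 30
Round 2 — N2, N22 trip offline.
  N2 sheds 170 MW to N26: 170 each.
    N26: 30+170 = 200 > 90
  N22 sheds 90 MW: no online neighbours, lost.
Round 3 — N26 trips offline.
  N26 sheds 200 MW to N17, N28: 100 each.
    N17: 10+100 = 110 > 80
    N28: 30+100 = 130 > 90
Round 4 — N17, N28 trip offline.
  N17 sheds 110 MW: no online neighbours, lost.
  N28 sheds 130 MW: no online neighbours, lost.
No further trips.

yes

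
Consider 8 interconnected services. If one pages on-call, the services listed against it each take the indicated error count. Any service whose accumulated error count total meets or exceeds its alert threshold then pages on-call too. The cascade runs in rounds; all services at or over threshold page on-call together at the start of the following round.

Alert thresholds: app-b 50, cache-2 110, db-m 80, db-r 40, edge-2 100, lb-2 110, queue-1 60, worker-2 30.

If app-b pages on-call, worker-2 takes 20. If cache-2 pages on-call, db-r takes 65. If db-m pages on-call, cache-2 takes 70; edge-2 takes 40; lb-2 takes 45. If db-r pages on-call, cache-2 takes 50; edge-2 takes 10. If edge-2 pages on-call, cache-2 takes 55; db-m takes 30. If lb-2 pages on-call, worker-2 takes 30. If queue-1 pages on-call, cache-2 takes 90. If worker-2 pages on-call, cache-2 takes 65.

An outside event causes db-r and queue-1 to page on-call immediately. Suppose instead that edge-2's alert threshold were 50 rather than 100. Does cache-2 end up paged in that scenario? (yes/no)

With edge-2's alert threshold at 50:
Round 1 — db-r, queue-1 page on-call (initial).
  cache-2: +50+90 → 140 ≥ 110
  edge-2: +10 → 10 < 50
Round 2 — cache-2 pages on-call.
No further pages.

yes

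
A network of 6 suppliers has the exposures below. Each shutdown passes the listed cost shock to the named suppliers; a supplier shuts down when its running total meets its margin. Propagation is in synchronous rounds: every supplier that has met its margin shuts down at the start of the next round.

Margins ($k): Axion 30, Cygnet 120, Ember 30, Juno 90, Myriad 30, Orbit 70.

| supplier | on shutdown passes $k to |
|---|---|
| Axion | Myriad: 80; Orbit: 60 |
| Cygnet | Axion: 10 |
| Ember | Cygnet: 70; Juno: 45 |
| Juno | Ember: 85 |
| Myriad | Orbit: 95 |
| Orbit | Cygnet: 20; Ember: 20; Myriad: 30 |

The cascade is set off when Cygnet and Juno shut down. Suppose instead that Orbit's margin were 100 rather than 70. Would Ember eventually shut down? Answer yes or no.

yes

With Orbit's margin at 100:
Round 1 — Cygnet, Juno shut down (initial).
  Axion: +10 → 10 < 30
  Ember: +85 → 85 ≥ 30
Round 2 — Ember shuts down.
No further shutdowns.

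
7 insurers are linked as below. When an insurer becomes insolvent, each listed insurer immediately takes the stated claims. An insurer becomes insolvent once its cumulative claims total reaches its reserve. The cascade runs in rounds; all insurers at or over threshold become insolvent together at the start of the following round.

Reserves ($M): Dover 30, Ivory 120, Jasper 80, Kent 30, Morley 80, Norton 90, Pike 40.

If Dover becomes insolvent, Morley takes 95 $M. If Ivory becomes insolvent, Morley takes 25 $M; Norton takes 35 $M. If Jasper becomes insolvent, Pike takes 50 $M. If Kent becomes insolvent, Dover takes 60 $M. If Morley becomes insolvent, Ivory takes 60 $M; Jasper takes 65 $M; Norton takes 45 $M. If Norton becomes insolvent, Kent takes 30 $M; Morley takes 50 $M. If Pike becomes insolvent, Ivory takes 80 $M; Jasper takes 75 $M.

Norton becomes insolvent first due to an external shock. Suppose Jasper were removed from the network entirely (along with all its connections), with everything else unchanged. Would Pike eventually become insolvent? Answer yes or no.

With Jasper removed:
Round 1 — Norton becomes insolvent (initial).
  Kent: +30 → 30 ≥ 30
  Morley: +50 → 50 < 80
Round 2 — Kent becomes insolvent.
  Dover: +60 → 60 ≥ 30
Round 3 — Dover becomes insolvent.
  Morley: +95 → 145 ≥ 80
Round 4 — Morley becomes insolvent.
  Ivory: +60 → 60 < 120
No further insolvencies.

no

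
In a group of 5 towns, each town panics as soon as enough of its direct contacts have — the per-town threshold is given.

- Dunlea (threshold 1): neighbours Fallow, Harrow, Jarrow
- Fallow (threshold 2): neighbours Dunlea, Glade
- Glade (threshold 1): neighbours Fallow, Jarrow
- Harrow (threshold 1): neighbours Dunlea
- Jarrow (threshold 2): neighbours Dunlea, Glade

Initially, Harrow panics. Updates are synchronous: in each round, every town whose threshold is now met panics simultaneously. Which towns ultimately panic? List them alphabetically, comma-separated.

Dunlea, Harrow

Round 1 — Harrow panics (initial).
Round 2 — checking thresholds:
  Dunlea: 1 of 3 neighbours ≥ 1, panics.
Round 3 — no new panics; cascade stops.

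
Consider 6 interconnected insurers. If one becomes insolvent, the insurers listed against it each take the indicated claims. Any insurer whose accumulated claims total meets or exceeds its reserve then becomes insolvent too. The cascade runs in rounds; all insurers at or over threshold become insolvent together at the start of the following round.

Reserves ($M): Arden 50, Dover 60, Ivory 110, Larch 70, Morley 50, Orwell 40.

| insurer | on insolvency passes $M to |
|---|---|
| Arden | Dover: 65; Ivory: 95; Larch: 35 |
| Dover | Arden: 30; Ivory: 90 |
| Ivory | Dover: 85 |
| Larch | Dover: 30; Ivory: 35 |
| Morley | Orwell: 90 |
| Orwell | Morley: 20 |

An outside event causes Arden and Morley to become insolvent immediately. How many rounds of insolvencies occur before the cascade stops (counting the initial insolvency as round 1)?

3

Round 1 — Arden, Morley become insolvent (initial).
  Dover: +65 → 65 ≥ 60
  Ivory: +95 → 95 < 110
  Larch: +35 → 35 < 70
  Orwell: +90 → 90 ≥ 40
Round 2 — Dover, Orwell become insolvent.
  Ivory: +90 → 185 ≥ 110
Round 3 — Ivory becomes insolvent.
No further insolvencies.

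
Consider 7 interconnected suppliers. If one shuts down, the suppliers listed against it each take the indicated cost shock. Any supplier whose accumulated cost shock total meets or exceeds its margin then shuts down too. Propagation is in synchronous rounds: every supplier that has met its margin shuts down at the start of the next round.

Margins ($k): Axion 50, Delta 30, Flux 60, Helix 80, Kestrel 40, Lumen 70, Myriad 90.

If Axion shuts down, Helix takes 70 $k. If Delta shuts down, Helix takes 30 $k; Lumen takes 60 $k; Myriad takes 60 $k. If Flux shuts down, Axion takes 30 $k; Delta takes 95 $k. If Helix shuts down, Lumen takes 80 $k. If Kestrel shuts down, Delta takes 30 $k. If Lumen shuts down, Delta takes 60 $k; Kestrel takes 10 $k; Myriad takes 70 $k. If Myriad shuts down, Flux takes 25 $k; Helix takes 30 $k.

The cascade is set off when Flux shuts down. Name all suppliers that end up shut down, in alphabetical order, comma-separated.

Round 1 — Flux shuts down (initial).
  Axion: +30 → 30 < 50
  Delta: +95 → 95 ≥ 30
Round 2 — Delta shuts down.
  Helix: +30 → 30 < 80
  Lumen: +60 → 60 < 70
  Myriad: +60 → 60 < 90
No further shutdowns.

Delta, Flux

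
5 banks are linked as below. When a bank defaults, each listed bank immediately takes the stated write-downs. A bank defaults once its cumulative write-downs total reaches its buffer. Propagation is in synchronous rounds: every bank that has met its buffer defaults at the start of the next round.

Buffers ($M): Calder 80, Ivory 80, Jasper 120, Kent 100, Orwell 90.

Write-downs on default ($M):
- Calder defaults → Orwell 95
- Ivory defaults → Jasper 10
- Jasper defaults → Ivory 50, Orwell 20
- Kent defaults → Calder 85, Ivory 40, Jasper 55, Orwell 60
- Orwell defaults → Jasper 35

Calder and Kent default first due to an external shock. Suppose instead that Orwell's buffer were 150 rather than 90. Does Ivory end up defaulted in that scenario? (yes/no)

With Orwell's buffer at 150:
Round 1 — Calder, Kent default (initial).
  Ivory: +40 → 40 < 80
  Jasper: +55 → 55 < 120
  Orwell: +95+60 → 155 ≥ 150
Round 2 — Orwell defaults.
  Jasper: +35 → 90 < 120
No further defaults.

no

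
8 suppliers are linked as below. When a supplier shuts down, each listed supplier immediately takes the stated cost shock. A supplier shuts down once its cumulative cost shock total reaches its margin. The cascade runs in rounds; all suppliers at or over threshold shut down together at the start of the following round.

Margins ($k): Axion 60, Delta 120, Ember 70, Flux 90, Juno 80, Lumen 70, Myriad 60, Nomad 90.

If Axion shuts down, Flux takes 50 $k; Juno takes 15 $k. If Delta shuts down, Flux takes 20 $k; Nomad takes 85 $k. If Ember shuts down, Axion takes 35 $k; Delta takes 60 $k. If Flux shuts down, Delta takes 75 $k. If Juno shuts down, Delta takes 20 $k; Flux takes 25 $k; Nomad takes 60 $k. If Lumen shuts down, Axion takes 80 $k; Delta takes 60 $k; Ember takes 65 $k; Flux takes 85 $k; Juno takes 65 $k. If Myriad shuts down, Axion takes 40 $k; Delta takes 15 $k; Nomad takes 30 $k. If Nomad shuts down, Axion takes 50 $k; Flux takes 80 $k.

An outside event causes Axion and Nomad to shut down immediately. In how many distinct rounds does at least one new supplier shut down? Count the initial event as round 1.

2

Round 1 — Axion, Nomad shut down (initial).
  Flux: +50+80 → 130 ≥ 90
  Juno: +15 → 15 < 80
Round 2 — Flux shuts down.
  Delta: +75 → 75 < 120
No further shutdowns.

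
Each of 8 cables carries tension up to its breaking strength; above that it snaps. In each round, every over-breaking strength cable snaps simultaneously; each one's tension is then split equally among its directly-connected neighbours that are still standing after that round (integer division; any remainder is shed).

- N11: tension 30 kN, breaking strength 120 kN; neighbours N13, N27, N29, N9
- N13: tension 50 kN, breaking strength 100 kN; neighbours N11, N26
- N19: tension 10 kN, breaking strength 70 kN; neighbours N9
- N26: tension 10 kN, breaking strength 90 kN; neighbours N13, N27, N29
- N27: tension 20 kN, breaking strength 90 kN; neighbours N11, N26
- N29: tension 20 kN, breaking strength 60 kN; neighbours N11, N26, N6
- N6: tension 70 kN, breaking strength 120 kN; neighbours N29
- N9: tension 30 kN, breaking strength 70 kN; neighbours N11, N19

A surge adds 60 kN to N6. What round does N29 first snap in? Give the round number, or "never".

2

Round 1 — N6 at 130 > 120. N6 snaps.
  N6 sheds 130 kN to N29: 130 each.
    N29: 20+130 = 150 > 60
Round 2 — N29 snaps.
  N29 sheds 150 kN to N11, N26: 75 each.
    N11: 30+75 = 105 ≤ 120
    N26: 10+75 = 85 ≤ 90
No further breaks.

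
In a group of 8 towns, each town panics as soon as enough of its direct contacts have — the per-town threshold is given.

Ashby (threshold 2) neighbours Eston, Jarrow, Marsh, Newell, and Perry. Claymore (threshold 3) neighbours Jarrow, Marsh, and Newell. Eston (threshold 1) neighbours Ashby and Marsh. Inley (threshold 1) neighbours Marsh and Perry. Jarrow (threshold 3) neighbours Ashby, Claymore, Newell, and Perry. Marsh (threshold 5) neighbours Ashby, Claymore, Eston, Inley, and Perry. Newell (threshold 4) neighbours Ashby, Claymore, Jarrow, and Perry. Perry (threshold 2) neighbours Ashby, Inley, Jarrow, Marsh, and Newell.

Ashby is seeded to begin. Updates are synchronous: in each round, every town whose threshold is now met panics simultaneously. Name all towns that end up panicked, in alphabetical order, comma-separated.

Ashby, Eston

Round 1 — Ashby panics (initial).
Round 2 — checking thresholds:
  Eston: 1 of 2 neighbours ≥ 1, panics.
  Jarrow: 1 of 4 neighbours < 3, below threshold.
  Marsh: 1 of 5 neighbours < 5, below threshold.
  Newell: 1 of 4 neighbours < 4, below threshold.
  Perry: 1 of 5 neighbours < 2, below threshold.
Round 3 — no new panics; cascade stops.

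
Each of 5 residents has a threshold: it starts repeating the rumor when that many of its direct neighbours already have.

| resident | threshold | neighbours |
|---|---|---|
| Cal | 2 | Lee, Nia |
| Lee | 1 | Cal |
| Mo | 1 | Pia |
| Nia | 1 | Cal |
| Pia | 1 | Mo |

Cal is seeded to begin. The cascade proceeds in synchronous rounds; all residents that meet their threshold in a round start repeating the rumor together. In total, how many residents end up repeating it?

3

Round 1 — Cal starts repeating the rumor (initial).
Round 2 — checking thresholds:
  Lee: 1 of 1 neighbours ≥ 1, starts repeating the rumor.
  Nia: 1 of 1 neighbours ≥ 1, starts repeating the rumor.
Round 3 — no new spreads; cascade stops.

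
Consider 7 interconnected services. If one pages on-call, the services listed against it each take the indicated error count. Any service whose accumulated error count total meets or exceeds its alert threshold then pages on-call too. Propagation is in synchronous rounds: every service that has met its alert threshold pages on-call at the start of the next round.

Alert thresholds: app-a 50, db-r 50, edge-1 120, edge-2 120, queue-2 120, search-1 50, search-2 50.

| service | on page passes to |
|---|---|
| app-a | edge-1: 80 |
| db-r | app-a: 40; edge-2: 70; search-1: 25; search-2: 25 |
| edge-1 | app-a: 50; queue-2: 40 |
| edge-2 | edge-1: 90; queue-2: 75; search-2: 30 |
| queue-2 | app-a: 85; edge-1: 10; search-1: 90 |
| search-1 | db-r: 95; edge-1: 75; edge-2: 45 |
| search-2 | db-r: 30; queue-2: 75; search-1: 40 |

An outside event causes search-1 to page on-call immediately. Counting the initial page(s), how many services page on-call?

2

Round 1 — search-1 pages on-call (initial).
  db-r: +95 → 95 ≥ 50
  edge-1: +75 → 75 < 120
  edge-2: +45 → 45 < 120
Round 2 — db-r pages on-call.
  app-a: +40 → 40 < 50
  edge-2: +70 → 115 < 120
  search-2: +25 → 25 < 50
No further pages.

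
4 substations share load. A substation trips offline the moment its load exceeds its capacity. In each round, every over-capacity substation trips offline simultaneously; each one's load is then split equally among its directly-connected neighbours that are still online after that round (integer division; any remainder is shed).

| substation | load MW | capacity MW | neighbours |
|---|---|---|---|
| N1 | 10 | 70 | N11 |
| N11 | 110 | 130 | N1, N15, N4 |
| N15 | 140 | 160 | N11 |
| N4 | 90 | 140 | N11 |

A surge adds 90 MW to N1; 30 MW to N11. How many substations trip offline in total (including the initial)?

Round 1 — N1 at 100 > 70; N11 at 140 > 130. N1, N11 trip offline.
  N1 sheds 100 MW: no online neighbours, lost.
  N11 sheds 140 MW to N15, N4: 70 each.
    N15: 140+70 = 210 > 160
    N4: 90+70 = 160 > 140
Round 2 — N15, N4 trip offline.
  N15 sheds 210 MW: no online neighbours, lost.
  N4 sheds 160 MW: no online neighbours, lost.
No further trips.

4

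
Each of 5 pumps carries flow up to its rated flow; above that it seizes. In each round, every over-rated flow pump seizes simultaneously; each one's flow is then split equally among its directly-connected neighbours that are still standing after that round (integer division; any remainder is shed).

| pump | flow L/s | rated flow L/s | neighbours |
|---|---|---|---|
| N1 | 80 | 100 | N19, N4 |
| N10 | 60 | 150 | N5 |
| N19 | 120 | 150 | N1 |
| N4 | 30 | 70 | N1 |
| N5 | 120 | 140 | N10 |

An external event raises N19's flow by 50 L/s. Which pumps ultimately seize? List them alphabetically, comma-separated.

Round 1 — N19 at 170 > 150. N19 seizes.
  N19 sheds 170 L/s to N1: 170 each.
    N1: 80+170 = 250 > 100
Round 2 — N1 seizes.
  N1 sheds 250 L/s to N4: 250 each.
    N4: 30+250 = 280 > 70
Round 3 — N4 seizes.
  N4 sheds 280 L/s: no online neighbours, lost.
No further seizures.

N1, N19, N4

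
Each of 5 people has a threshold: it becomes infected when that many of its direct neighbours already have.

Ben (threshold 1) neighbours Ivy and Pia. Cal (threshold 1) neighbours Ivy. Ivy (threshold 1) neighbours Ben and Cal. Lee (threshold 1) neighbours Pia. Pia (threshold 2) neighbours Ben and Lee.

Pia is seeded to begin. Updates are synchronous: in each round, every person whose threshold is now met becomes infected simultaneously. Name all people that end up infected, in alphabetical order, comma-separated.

Round 1 — Pia becomes infected (initial).
Round 2 — checking thresholds:
  Ben: 1 of 2 neighbours ≥ 1, becomes infected.
  Lee: 1 of 1 neighbours ≥ 1, becomes infected.
Round 3 — checking thresholds:
  Ivy: 1 of 2 neighbours ≥ 1, becomes infected.
Round 4 — checking thresholds:
  Cal: 1 of 1 neighbours ≥ 1, becomes infected.
Round 5 — no new infections; cascade stops.

Ben, Cal, Ivy, Lee, Pia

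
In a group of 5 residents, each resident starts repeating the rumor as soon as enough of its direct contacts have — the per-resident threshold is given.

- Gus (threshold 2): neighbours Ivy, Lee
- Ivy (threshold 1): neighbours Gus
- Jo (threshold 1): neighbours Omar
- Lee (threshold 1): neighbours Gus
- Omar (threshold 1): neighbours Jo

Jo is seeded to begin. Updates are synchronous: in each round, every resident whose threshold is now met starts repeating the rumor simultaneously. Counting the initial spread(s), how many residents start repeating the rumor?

Round 1 — Jo starts repeating the rumor (initial).
Round 2 — checking thresholds:
  Omar: 1 of 1 neighbours ≥ 1, starts repeating the rumor.
Round 3 — no new spreads; cascade stops.

2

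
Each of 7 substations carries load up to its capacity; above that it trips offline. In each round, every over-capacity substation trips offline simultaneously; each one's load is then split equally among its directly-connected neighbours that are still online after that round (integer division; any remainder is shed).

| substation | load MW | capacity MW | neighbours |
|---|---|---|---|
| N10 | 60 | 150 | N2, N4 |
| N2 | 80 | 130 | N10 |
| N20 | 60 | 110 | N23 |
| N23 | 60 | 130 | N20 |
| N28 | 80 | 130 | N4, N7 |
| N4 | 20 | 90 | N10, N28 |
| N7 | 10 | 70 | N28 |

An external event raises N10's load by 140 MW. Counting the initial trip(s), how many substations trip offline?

Round 1 — N10 at 200 > 150. N10 trips offline.
  N10 sheds 200 MW to N2, N4: 100 each.
    N2: 80+100 = 180 > 130
    N4: 20+100 = 120 > 90
Round 2 — N2, N4 trip offline.
  N2 sheds 180 MW: no online neighbours, lost.
  N4 sheds 120 MW to N28: 120 each.
    N28: 80+120 = 200 > 130
Round 3 — N28 trips offline.
  N28 sheds 200 MW to N7: 200 each.
    N7: 10+200 = 210 > 70
Round 4 — N7 trips offline.
  N7 sheds 210 MW: no online neighbours, lost.
No further trips.

5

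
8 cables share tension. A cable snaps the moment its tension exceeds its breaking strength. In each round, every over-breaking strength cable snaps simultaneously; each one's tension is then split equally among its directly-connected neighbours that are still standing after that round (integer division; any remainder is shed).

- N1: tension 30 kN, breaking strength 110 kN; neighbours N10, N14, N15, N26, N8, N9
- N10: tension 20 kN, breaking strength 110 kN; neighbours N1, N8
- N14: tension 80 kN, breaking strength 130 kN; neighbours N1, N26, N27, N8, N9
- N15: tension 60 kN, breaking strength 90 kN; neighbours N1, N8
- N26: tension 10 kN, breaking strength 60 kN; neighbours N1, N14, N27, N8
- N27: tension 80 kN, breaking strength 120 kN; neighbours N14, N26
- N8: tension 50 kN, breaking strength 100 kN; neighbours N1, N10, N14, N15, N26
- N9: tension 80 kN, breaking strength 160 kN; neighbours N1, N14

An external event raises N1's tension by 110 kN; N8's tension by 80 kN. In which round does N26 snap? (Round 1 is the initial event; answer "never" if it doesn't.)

2

Round 1 — N1 at 140 > 110; N8 at 130 > 100. N1, N8 snap.
  N1 sheds 140 kN to N10, N14, N15, N26, N9: 28 each.
    N10: 20+28 = 48 ≤ 110
    N14: 80+28 = 108 ≤ 130
    N15: 60+28 = 88 ≤ 90
    N26: 10+28 = 38 ≤ 60
    N9: 80+28 = 108 ≤ 160
  N8 sheds 130 kN to N10, N14, N15, N26: 32 each (2 lost).
    N10: 48+32 = 80 ≤ 110
    N14: 108+32 = 140 > 130
    N15: 88+32 = 120 > 90
    N26: 38+32 = 70 > 60
Round 2 — N14, N15, N26 snap.
  N14 sheds 140 kN to N27, N9: 70 each.
    N27: 80+70 = 150 > 120
    N9: 108+70 = 178 > 160
  N15 sheds 120 kN: no online neighbours, lost.
  N26 sheds 70 kN to N27: 70 each.
    N27: 150+70 = 220 > 120
Round 3 — N27, N9 snap.
  N27 sheds 220 kN: no online neighbours, lost.
  N9 sheds 178 kN: no online neighbours, lost.
No further breaks.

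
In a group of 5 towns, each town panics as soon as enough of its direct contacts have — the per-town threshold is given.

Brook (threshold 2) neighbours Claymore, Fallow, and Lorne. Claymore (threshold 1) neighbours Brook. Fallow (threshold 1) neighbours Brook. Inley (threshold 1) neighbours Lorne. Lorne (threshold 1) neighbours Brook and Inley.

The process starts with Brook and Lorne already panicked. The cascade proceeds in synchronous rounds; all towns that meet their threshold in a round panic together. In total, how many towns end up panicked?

Round 1 — Brook, Lorne panic (initial).
Round 2 — checking thresholds:
  Claymore: 1 of 1 neighbours ≥ 1, panics.
  Fallow: 1 of 1 neighbours ≥ 1, panics.
  Inley: 1 of 1 neighbours ≥ 1, panics.
Round 3 — no new panics; cascade stops.

5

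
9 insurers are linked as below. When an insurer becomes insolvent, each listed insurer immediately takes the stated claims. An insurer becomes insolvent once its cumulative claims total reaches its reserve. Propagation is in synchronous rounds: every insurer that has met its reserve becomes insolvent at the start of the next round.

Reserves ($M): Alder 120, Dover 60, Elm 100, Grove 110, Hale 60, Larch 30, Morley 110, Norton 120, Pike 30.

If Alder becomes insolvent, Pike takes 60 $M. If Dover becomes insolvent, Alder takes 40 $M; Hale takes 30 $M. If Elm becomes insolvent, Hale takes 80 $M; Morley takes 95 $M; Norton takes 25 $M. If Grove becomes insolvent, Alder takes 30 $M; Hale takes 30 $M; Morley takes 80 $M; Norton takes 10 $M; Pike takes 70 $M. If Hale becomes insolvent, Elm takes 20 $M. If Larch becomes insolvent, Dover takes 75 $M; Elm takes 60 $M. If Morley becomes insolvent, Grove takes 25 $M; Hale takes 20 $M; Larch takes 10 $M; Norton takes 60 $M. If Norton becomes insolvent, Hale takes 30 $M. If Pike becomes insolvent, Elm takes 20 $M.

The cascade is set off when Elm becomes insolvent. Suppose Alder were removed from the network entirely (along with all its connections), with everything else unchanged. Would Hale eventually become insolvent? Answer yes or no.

With Alder removed:
Round 1 — Elm becomes insolvent (initial).
  Hale: +80 → 80 ≥ 60
  Morley: +95 → 95 < 110
  Norton: +25 → 25 < 120
Round 2 — Hale becomes insolvent.
No further insolvencies.

yes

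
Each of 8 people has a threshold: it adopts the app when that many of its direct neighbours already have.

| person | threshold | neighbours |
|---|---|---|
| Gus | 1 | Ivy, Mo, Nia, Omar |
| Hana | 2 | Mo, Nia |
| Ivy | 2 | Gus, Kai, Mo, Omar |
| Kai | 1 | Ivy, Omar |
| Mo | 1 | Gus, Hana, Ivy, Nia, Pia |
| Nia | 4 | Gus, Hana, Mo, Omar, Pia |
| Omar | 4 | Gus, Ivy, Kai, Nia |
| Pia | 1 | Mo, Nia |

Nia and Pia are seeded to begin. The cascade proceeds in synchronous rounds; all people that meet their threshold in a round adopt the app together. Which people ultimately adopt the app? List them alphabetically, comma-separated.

Gus, Hana, Ivy, Kai, Mo, Nia, Omar, Pia

Round 1 — Nia, Pia adopt the app (initial).
Round 2 — checking thresholds:
  Gus: 1 of 4 neighbours ≥ 1, adopts the app.
  Hana: 1 of 2 neighbours < 2, below threshold.
  Mo: 2 of 5 neighbours ≥ 1, adopts the app.
  Omar: 1 of 4 neighbours < 4, below threshold.
Round 3 — checking thresholds:
  Hana: 2 of 2 neighbours ≥ 2, adopts the app.
  Ivy: 2 of 4 neighbours ≥ 2, adopts the app.
  Omar: 2 of 4 neighbours < 4, below threshold.
Round 4 — checking thresholds:
  Kai: 1 of 2 neighbours ≥ 1, adopts the app.
  Omar: 3 of 4 neighbours < 4, below threshold.
Round 5 — checking thresholds:
  Omar: 4 of 4 neighbours ≥ 4, adopts the app.
Round 6 — no new adoptions; cascade stops.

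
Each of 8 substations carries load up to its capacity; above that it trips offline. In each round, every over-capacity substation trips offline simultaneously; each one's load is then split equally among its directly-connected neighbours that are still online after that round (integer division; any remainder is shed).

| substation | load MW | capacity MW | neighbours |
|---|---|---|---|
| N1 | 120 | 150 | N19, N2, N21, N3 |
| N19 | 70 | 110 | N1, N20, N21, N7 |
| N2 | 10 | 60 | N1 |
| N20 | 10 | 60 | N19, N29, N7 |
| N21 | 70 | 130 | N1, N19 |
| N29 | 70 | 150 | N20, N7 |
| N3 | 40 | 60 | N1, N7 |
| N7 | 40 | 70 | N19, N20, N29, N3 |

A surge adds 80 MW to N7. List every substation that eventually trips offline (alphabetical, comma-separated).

Round 1 — N7 at 120 > 70. N7 trips offline.
  N7 sheds 120 MW to N19, N20, N29, N3: 30 each.
    N19: 70+30 = 100 ≤ 110
    N20: 10+30 = 40 ≤ 60
    N29: 70+30 = 100 ≤ 150
    N3: 40+30 = 70 > 60
Round 2 — N3 trips offline.
  N3 sheds 70 MW to N1: 70 each.
    N1: 120+70 = 190 > 150
Round 3 — N1 trips offline.
  N1 sheds 190 MW to N19, N2, N21: 63 each (1 lost).
    N19: 100+63 = 163 > 110
    N2: 10+63 = 73 > 60
    N21: 70+63 = 133 > 130
Round 4 — N19, N2, N21 trip offline.
  N19 sheds 163 MW to N20: 163 each.
    N20: 40+163 = 203 > 60
  N2 sheds 73 MW: no online neighbours, lost.
  N21 sheds 133 MW: no online neighbours, lost.
Round 5 — N20 trips offline.
  N20 sheds 203 MW to N29: 203 each.
    N29: 100+203 = 303 > 150
Round 6 — N29 trips offline.
  N29 sheds 303 MW: no online neighbours, lost.
No further trips.

N1, N19, N2, N20, N21, N29, N3, N7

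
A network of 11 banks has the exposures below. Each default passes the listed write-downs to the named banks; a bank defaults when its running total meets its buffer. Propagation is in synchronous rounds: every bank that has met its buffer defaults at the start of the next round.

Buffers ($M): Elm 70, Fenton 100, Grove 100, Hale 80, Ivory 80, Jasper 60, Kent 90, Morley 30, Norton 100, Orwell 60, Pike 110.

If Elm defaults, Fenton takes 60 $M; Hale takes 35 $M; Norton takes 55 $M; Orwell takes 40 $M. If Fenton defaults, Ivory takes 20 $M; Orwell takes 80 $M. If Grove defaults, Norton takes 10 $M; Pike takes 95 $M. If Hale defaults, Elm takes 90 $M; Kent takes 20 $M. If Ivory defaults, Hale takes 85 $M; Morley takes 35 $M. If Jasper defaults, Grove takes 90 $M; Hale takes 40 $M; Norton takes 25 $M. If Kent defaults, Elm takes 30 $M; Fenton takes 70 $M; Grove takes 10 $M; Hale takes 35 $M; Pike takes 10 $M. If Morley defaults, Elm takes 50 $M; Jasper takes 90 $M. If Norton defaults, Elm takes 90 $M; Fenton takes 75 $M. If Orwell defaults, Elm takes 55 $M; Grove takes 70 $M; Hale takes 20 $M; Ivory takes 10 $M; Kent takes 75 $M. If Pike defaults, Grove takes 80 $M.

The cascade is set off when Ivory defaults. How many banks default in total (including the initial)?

5

Round 1 — Ivory defaults (initial).
  Hale: +85 → 85 ≥ 80
  Morley: +35 → 35 ≥ 30
Round 2 — Hale, Morley default.
  Elm: +90+50 → 140 ≥ 70
  Jasper: +90 → 90 ≥ 60
  Kent: +20 → 20 < 90
Round 3 — Elm, Jasper default.
  Fenton: +60 → 60 < 100
  Grove: +90 → 90 < 100
  Norton: +55+25 → 80 < 100
  Orwell: +40 → 40 < 60
No further defaults.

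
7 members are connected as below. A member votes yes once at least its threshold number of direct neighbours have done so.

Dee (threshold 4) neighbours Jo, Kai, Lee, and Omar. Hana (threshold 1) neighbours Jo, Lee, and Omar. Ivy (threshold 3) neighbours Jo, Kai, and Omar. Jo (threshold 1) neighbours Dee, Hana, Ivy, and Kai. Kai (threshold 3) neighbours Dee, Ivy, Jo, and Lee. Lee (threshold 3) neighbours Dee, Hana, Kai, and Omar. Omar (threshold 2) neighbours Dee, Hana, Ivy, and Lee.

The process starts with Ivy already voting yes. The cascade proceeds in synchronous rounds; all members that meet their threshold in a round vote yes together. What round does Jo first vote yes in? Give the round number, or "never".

Round 1 — Ivy votes yes (initial).
Round 2 — checking thresholds:
  Jo: 1 of 4 neighbours ≥ 1, votes yes.
  Kai: 1 of 4 neighbours < 3, not yet.
  Omar: 1 of 4 neighbours < 2, not yet.
Round 3 — checking thresholds:
  Dee: 1 of 4 neighbours < 4, not yet.
  Hana: 1 of 3 neighbours ≥ 1, votes yes.
  Kai: 2 of 4 neighbours < 3, not yet.
  Omar: 1 of 4 neighbours < 2, not yet.
Round 4 — checking thresholds:
  Dee: 1 of 4 neighbours < 4, not yet.
  Kai: 2 of 4 neighbours < 3, not yet.
  Lee: 1 of 4 neighbours < 3, not yet.
  Omar: 2 of 4 neighbours ≥ 2, votes yes.
Round 5 — no new yes votes; cascade stops.

2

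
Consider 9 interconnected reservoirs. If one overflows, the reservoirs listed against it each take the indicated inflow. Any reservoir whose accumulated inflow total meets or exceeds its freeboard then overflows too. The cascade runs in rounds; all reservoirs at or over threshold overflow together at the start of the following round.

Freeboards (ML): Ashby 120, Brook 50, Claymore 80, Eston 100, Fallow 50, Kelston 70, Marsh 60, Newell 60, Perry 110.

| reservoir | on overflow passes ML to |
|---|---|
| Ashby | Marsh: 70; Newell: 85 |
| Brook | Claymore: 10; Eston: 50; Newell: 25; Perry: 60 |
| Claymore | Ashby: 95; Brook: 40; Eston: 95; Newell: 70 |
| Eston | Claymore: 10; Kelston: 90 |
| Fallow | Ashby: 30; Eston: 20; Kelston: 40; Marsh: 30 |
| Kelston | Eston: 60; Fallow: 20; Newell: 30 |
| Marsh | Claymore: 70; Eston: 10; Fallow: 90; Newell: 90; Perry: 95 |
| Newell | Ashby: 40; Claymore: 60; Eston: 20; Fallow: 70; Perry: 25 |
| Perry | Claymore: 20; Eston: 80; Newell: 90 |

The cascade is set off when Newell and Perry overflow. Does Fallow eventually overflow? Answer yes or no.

Round 1 — Newell, Perry overflow (initial).
  Ashby: +40 → 40 < 120
  Claymore: +60+20 → 80 ≥ 80
  Eston: +20+80 → 100 ≥ 100
  Fallow: +70 → 70 ≥ 50
Round 2 — Claymore, Eston, Fallow overflow.
  Ashby: +95+30 → 165 ≥ 120
  Brook: +40 → 40 < 50
  Kelston: +90+40 → 130 ≥ 70
  Marsh: +30 → 30 < 60
Round 3 — Ashby, Kelston overflow.
  Marsh: +70 → 100 ≥ 60
Round 4 — Marsh overflows.
No further overflows.

yes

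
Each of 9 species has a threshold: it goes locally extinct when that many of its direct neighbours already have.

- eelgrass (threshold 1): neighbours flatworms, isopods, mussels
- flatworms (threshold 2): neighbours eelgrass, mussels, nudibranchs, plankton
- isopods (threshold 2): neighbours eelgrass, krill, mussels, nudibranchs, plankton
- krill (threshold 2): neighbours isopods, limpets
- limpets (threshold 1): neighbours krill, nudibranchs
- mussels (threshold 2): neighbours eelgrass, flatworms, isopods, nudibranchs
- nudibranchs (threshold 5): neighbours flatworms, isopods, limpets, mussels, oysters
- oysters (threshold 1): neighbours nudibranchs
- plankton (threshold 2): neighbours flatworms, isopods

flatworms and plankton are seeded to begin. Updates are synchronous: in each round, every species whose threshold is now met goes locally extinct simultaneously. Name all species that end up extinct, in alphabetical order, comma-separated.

Round 1 — flatworms, plankton go locally extinct (initial).
Round 2 — checking thresholds:
  eelgrass: 1 of 3 neighbours ≥ 1, goes locally extinct.
  isopods: 1 of 5 neighbours < 2, below threshold.
  mussels: 1 of 4 neighbours < 2, below threshold.
  nudibranchs: 1 of 5 neighbours < 5, below threshold.
Round 3 — checking thresholds:
  isopods: 2 of 5 neighbours ≥ 2, goes locally extinct.
  mussels: 2 of 4 neighbours ≥ 2, goes locally extinct.
  nudibranchs: 1 of 5 neighbours < 5, below threshold.
Round 4 — no new extinctions; cascade stops.

eelgrass, flatworms, isopods, mussels, plankton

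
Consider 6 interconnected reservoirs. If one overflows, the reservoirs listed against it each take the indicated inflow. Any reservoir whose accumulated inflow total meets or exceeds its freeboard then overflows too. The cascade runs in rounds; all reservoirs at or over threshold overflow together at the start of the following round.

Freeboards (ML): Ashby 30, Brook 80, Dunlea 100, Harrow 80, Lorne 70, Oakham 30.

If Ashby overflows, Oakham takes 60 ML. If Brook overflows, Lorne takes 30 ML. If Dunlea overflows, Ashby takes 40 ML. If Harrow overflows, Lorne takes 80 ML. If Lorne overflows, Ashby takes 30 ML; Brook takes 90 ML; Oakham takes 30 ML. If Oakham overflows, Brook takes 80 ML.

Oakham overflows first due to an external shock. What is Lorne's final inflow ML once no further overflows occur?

30

Round 1 — Oakham overflows (initial).
  Brook: +80 → 80 ≥ 80
Round 2 — Brook overflows.
  Lorne: +30 → 30 < 70
No further overflows.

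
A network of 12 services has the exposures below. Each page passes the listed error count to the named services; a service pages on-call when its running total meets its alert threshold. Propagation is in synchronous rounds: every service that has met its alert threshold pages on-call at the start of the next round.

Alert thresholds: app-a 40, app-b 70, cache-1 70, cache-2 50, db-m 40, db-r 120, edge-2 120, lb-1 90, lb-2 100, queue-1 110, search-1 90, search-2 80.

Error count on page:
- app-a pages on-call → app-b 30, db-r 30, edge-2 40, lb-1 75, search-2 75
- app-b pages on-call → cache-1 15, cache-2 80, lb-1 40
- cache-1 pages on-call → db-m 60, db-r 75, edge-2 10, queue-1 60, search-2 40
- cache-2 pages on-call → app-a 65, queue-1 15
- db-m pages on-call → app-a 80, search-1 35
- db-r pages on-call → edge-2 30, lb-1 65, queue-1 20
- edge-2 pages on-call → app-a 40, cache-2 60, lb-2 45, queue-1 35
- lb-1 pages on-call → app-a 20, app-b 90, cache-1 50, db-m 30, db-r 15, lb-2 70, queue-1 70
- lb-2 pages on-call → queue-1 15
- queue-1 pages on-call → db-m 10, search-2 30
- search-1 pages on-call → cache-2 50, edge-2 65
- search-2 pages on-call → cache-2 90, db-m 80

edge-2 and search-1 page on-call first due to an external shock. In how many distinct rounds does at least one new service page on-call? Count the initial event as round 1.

2

Round 1 — edge-2, search-1 page on-call (initial).
  app-a: +40 → 40 ≥ 40
  cache-2: +60+50 → 110 ≥ 50
  lb-2: +45 → 45 < 100
  queue-1: +35 → 35 < 110
Round 2 — app-a, cache-2 page on-call.
  app-b: +30 → 30 < 70
  db-r: +30 → 30 < 120
  lb-1: +75 → 75 < 90
  queue-1: +15 → 50 < 110
  search-2: +75 → 75 < 80
No further pages.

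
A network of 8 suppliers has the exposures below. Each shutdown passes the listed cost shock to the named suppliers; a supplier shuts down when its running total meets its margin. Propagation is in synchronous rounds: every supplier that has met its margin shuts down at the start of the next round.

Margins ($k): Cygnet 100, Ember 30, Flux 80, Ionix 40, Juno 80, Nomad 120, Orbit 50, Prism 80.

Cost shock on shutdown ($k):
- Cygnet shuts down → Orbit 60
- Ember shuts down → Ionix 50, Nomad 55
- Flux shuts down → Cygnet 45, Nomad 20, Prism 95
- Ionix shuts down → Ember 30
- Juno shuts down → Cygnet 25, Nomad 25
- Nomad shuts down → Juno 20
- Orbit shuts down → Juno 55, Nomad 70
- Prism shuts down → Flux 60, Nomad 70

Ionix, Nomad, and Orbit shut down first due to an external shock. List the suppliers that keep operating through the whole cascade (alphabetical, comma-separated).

Round 1 — Ionix, Nomad, Orbit shut down (initial).
  Ember: +30 → 30 ≥ 30
  Juno: +20+55 → 75 < 80
Round 2 — Ember shuts down.
No further shutdowns.

Cygnet, Flux, Juno, Prism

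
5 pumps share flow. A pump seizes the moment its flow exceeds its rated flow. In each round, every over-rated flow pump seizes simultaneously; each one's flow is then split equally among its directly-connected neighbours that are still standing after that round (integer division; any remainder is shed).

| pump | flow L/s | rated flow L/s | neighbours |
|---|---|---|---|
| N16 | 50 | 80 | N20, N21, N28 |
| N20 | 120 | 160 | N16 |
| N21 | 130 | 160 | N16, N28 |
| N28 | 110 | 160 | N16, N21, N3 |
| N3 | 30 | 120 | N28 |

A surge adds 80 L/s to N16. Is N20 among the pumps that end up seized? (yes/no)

yes

Round 1 — N16 at 130 > 80. N16 seizes.
  N16 sheds 130 L/s to N20, N21, N28: 43 each (1 lost).
    N20: 120+43 = 163 > 160
    N21: 130+43 = 173 > 160
    N28: 110+43 = 153 ≤ 160
Round 2 — N20, N21 seize.
  N20 sheds 163 L/s: no online neighbours, lost.
  N21 sheds 173 L/s to N28: 173 each.
    N28: 153+173 = 326 > 160
Round 3 — N28 seizes.
  N28 sheds 326 L/s to N3: 326 each.
    N3: 30+326 = 356 > 120
Round 4 — N3 seizes.
  N3 sheds 356 L/s: no online neighbours, lost.
No further seizures.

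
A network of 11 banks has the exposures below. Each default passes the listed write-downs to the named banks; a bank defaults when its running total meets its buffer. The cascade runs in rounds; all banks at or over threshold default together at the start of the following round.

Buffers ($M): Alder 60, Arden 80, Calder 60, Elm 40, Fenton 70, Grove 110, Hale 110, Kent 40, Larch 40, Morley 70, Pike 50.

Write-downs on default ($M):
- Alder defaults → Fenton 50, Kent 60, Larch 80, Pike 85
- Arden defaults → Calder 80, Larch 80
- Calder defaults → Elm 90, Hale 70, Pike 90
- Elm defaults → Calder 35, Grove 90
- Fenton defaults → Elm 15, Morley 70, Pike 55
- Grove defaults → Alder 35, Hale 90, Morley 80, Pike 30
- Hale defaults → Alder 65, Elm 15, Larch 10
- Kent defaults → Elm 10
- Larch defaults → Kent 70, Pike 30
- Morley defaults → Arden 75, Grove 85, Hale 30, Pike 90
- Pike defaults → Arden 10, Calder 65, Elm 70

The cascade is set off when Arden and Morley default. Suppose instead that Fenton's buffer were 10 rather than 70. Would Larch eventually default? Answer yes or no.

With Fenton's buffer at 10:
Round 1 — Arden, Morley default (initial).
  Calder: +80 → 80 ≥ 60
  Grove: +85 → 85 < 110
  Hale: +30 → 30 < 110
  Larch: +80 → 80 ≥ 40
  Pike: +90 → 90 ≥ 50
Round 2 — Calder, Larch, Pike default.
  Elm: +90+70 → 160 ≥ 40
  Hale: +70 → 100 < 110
  Kent: +70 → 70 ≥ 40
Round 3 — Elm, Kent default.
  Grove: +90 → 175 ≥ 110
Round 4 — Grove defaults.
  Alder: +35 → 35 < 60
  Hale: +90 → 190 ≥ 110
Round 5 — Hale defaults.
  Alder: +65 → 100 ≥ 60
Round 6 — Alder defaults.
  Fenton: +50 → 50 ≥ 10
Round 7 — Fenton defaults.
No further defaults.

yes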